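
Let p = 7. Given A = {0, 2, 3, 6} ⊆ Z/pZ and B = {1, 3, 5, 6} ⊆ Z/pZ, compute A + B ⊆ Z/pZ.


Work in Z/7Z: reduce every sum a + b modulo 7.
Enumerate all 16 pairs:
a = 0: 0+1=1, 0+3=3, 0+5=5, 0+6=6
a = 2: 2+1=3, 2+3=5, 2+5=0, 2+6=1
a = 3: 3+1=4, 3+3=6, 3+5=1, 3+6=2
a = 6: 6+1=0, 6+3=2, 6+5=4, 6+6=5
Distinct residues collected: {0, 1, 2, 3, 4, 5, 6}
|A + B| = 7 (out of 7 total residues).

A + B = {0, 1, 2, 3, 4, 5, 6}


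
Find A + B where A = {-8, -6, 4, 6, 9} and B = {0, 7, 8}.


A + B = {a + b : a ∈ A, b ∈ B}.
Enumerate all |A|·|B| = 5·3 = 15 pairs (a, b) and collect distinct sums.
a = -8: -8+0=-8, -8+7=-1, -8+8=0
a = -6: -6+0=-6, -6+7=1, -6+8=2
a = 4: 4+0=4, 4+7=11, 4+8=12
a = 6: 6+0=6, 6+7=13, 6+8=14
a = 9: 9+0=9, 9+7=16, 9+8=17
Collecting distinct sums: A + B = {-8, -6, -1, 0, 1, 2, 4, 6, 9, 11, 12, 13, 14, 16, 17}
|A + B| = 15

A + B = {-8, -6, -1, 0, 1, 2, 4, 6, 9, 11, 12, 13, 14, 16, 17}


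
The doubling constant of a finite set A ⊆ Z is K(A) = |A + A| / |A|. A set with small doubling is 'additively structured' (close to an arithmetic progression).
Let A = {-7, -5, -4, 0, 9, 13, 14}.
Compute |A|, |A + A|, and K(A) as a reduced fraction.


|A| = 7.
Compute A + A by enumerating all 49 pairs.
A + A = {-14, -12, -11, -10, -9, -8, -7, -5, -4, 0, 2, 4, 5, 6, 7, 8, 9, 10, 13, 14, 18, 22, 23, 26, 27, 28}, so |A + A| = 26.
K = |A + A| / |A| = 26/7 (already in lowest terms) ≈ 3.7143.
Reference: AP of size 7 gives K = 13/7 ≈ 1.8571; a fully generic set of size 7 gives K ≈ 4.0000.

|A| = 7, |A + A| = 26, K = 26/7.


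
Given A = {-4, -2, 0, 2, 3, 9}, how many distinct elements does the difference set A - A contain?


A - A = {a - a' : a, a' ∈ A}; |A| = 6.
Bounds: 2|A|-1 ≤ |A - A| ≤ |A|² - |A| + 1, i.e. 11 ≤ |A - A| ≤ 31.
Note: 0 ∈ A - A always (from a - a). The set is symmetric: if d ∈ A - A then -d ∈ A - A.
Enumerate nonzero differences d = a - a' with a > a' (then include -d):
Positive differences: {1, 2, 3, 4, 5, 6, 7, 9, 11, 13}
Full difference set: {0} ∪ (positive diffs) ∪ (negative diffs).
|A - A| = 1 + 2·10 = 21 (matches direct enumeration: 21).

|A - A| = 21


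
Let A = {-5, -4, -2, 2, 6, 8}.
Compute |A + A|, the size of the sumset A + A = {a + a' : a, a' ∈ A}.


A + A = {a + a' : a, a' ∈ A}; |A| = 6.
General bounds: 2|A| - 1 ≤ |A + A| ≤ |A|(|A|+1)/2, i.e. 11 ≤ |A + A| ≤ 21.
Lower bound 2|A|-1 is attained iff A is an arithmetic progression.
Enumerate sums a + a' for a ≤ a' (symmetric, so this suffices):
a = -5: -5+-5=-10, -5+-4=-9, -5+-2=-7, -5+2=-3, -5+6=1, -5+8=3
a = -4: -4+-4=-8, -4+-2=-6, -4+2=-2, -4+6=2, -4+8=4
a = -2: -2+-2=-4, -2+2=0, -2+6=4, -2+8=6
a = 2: 2+2=4, 2+6=8, 2+8=10
a = 6: 6+6=12, 6+8=14
a = 8: 8+8=16
Distinct sums: {-10, -9, -8, -7, -6, -4, -3, -2, 0, 1, 2, 3, 4, 6, 8, 10, 12, 14, 16}
|A + A| = 19

|A + A| = 19


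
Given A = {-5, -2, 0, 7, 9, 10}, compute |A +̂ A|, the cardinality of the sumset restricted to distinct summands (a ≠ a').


Restricted sumset: A +̂ A = {a + a' : a ∈ A, a' ∈ A, a ≠ a'}.
Equivalently, take A + A and drop any sum 2a that is achievable ONLY as a + a for a ∈ A (i.e. sums representable only with equal summands).
Enumerate pairs (a, a') with a < a' (symmetric, so each unordered pair gives one sum; this covers all a ≠ a'):
  -5 + -2 = -7
  -5 + 0 = -5
  -5 + 7 = 2
  -5 + 9 = 4
  -5 + 10 = 5
  -2 + 0 = -2
  -2 + 7 = 5
  -2 + 9 = 7
  -2 + 10 = 8
  0 + 7 = 7
  0 + 9 = 9
  0 + 10 = 10
  7 + 9 = 16
  7 + 10 = 17
  9 + 10 = 19
Collected distinct sums: {-7, -5, -2, 2, 4, 5, 7, 8, 9, 10, 16, 17, 19}
|A +̂ A| = 13
(Reference bound: |A +̂ A| ≥ 2|A| - 3 for |A| ≥ 2, with |A| = 6 giving ≥ 9.)

|A +̂ A| = 13


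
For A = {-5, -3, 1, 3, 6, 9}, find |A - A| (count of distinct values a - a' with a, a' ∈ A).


A - A = {a - a' : a, a' ∈ A}; |A| = 6.
Bounds: 2|A|-1 ≤ |A - A| ≤ |A|² - |A| + 1, i.e. 11 ≤ |A - A| ≤ 31.
Note: 0 ∈ A - A always (from a - a). The set is symmetric: if d ∈ A - A then -d ∈ A - A.
Enumerate nonzero differences d = a - a' with a > a' (then include -d):
Positive differences: {2, 3, 4, 5, 6, 8, 9, 11, 12, 14}
Full difference set: {0} ∪ (positive diffs) ∪ (negative diffs).
|A - A| = 1 + 2·10 = 21 (matches direct enumeration: 21).

|A - A| = 21


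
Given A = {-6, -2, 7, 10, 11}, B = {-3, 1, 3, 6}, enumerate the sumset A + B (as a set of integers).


A + B = {a + b : a ∈ A, b ∈ B}.
Enumerate all |A|·|B| = 5·4 = 20 pairs (a, b) and collect distinct sums.
a = -6: -6+-3=-9, -6+1=-5, -6+3=-3, -6+6=0
a = -2: -2+-3=-5, -2+1=-1, -2+3=1, -2+6=4
a = 7: 7+-3=4, 7+1=8, 7+3=10, 7+6=13
a = 10: 10+-3=7, 10+1=11, 10+3=13, 10+6=16
a = 11: 11+-3=8, 11+1=12, 11+3=14, 11+6=17
Collecting distinct sums: A + B = {-9, -5, -3, -1, 0, 1, 4, 7, 8, 10, 11, 12, 13, 14, 16, 17}
|A + B| = 16

A + B = {-9, -5, -3, -1, 0, 1, 4, 7, 8, 10, 11, 12, 13, 14, 16, 17}


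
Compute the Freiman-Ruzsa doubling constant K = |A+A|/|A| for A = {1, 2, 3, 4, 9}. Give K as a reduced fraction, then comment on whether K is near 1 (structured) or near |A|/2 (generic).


|A| = 5.
Compute A + A by enumerating all 25 pairs.
A + A = {2, 3, 4, 5, 6, 7, 8, 10, 11, 12, 13, 18}, so |A + A| = 12.
K = |A + A| / |A| = 12/5 (already in lowest terms) ≈ 2.4000.
Reference: AP of size 5 gives K = 9/5 ≈ 1.8000; a fully generic set of size 5 gives K ≈ 3.0000.

|A| = 5, |A + A| = 12, K = 12/5.


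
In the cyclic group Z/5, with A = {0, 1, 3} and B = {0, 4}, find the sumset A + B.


Work in Z/5Z: reduce every sum a + b modulo 5.
Enumerate all 6 pairs:
a = 0: 0+0=0, 0+4=4
a = 1: 1+0=1, 1+4=0
a = 3: 3+0=3, 3+4=2
Distinct residues collected: {0, 1, 2, 3, 4}
|A + B| = 5 (out of 5 total residues).

A + B = {0, 1, 2, 3, 4}


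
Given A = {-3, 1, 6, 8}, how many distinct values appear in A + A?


A + A = {a + a' : a, a' ∈ A}; |A| = 4.
General bounds: 2|A| - 1 ≤ |A + A| ≤ |A|(|A|+1)/2, i.e. 7 ≤ |A + A| ≤ 10.
Lower bound 2|A|-1 is attained iff A is an arithmetic progression.
Enumerate sums a + a' for a ≤ a' (symmetric, so this suffices):
a = -3: -3+-3=-6, -3+1=-2, -3+6=3, -3+8=5
a = 1: 1+1=2, 1+6=7, 1+8=9
a = 6: 6+6=12, 6+8=14
a = 8: 8+8=16
Distinct sums: {-6, -2, 2, 3, 5, 7, 9, 12, 14, 16}
|A + A| = 10

|A + A| = 10


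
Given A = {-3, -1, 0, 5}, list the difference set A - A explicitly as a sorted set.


A - A = {a - a' : a, a' ∈ A}.
Compute a - a' for each ordered pair (a, a'):
a = -3: -3--3=0, -3--1=-2, -3-0=-3, -3-5=-8
a = -1: -1--3=2, -1--1=0, -1-0=-1, -1-5=-6
a = 0: 0--3=3, 0--1=1, 0-0=0, 0-5=-5
a = 5: 5--3=8, 5--1=6, 5-0=5, 5-5=0
Collecting distinct values (and noting 0 appears from a-a):
A - A = {-8, -6, -5, -3, -2, -1, 0, 1, 2, 3, 5, 6, 8}
|A - A| = 13

A - A = {-8, -6, -5, -3, -2, -1, 0, 1, 2, 3, 5, 6, 8}


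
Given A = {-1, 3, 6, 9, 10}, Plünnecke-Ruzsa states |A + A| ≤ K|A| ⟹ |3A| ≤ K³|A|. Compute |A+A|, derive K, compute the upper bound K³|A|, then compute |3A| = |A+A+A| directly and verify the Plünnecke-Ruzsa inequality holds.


|A| = 5.
Step 1: Compute A + A by enumerating all 25 pairs.
A + A = {-2, 2, 5, 6, 8, 9, 12, 13, 15, 16, 18, 19, 20}, so |A + A| = 13.
Step 2: Doubling constant K = |A + A|/|A| = 13/5 = 13/5 ≈ 2.6000.
Step 3: Plünnecke-Ruzsa gives |3A| ≤ K³·|A| = (2.6000)³ · 5 ≈ 87.8800.
Step 4: Compute 3A = A + A + A directly by enumerating all triples (a,b,c) ∈ A³; |3A| = 25.
Step 5: Check 25 ≤ 87.8800? Yes ✓.

K = 13/5, Plünnecke-Ruzsa bound K³|A| ≈ 87.8800, |3A| = 25, inequality holds.


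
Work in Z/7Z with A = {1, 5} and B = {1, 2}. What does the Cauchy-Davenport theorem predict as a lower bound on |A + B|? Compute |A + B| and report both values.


Cauchy-Davenport: |A + B| ≥ min(p, |A| + |B| - 1) for A, B nonempty in Z/pZ.
|A| = 2, |B| = 2, p = 7.
CD lower bound = min(7, 2 + 2 - 1) = min(7, 3) = 3.
Compute A + B mod 7 directly:
a = 1: 1+1=2, 1+2=3
a = 5: 5+1=6, 5+2=0
A + B = {0, 2, 3, 6}, so |A + B| = 4.
Verify: 4 ≥ 3? Yes ✓.

CD lower bound = 3, actual |A + B| = 4.


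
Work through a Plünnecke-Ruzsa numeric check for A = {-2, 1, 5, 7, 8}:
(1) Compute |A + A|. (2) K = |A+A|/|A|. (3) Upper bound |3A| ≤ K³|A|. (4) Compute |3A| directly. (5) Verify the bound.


|A| = 5.
Step 1: Compute A + A by enumerating all 25 pairs.
A + A = {-4, -1, 2, 3, 5, 6, 8, 9, 10, 12, 13, 14, 15, 16}, so |A + A| = 14.
Step 2: Doubling constant K = |A + A|/|A| = 14/5 = 14/5 ≈ 2.8000.
Step 3: Plünnecke-Ruzsa gives |3A| ≤ K³·|A| = (2.8000)³ · 5 ≈ 109.7600.
Step 4: Compute 3A = A + A + A directly by enumerating all triples (a,b,c) ∈ A³; |3A| = 25.
Step 5: Check 25 ≤ 109.7600? Yes ✓.

K = 14/5, Plünnecke-Ruzsa bound K³|A| ≈ 109.7600, |3A| = 25, inequality holds.


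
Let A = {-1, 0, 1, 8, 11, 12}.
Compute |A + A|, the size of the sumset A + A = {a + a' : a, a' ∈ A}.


A + A = {a + a' : a, a' ∈ A}; |A| = 6.
General bounds: 2|A| - 1 ≤ |A + A| ≤ |A|(|A|+1)/2, i.e. 11 ≤ |A + A| ≤ 21.
Lower bound 2|A|-1 is attained iff A is an arithmetic progression.
Enumerate sums a + a' for a ≤ a' (symmetric, so this suffices):
a = -1: -1+-1=-2, -1+0=-1, -1+1=0, -1+8=7, -1+11=10, -1+12=11
a = 0: 0+0=0, 0+1=1, 0+8=8, 0+11=11, 0+12=12
a = 1: 1+1=2, 1+8=9, 1+11=12, 1+12=13
a = 8: 8+8=16, 8+11=19, 8+12=20
a = 11: 11+11=22, 11+12=23
a = 12: 12+12=24
Distinct sums: {-2, -1, 0, 1, 2, 7, 8, 9, 10, 11, 12, 13, 16, 19, 20, 22, 23, 24}
|A + A| = 18

|A + A| = 18


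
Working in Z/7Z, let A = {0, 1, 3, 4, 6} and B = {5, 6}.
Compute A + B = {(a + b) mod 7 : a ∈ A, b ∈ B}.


Work in Z/7Z: reduce every sum a + b modulo 7.
Enumerate all 10 pairs:
a = 0: 0+5=5, 0+6=6
a = 1: 1+5=6, 1+6=0
a = 3: 3+5=1, 3+6=2
a = 4: 4+5=2, 4+6=3
a = 6: 6+5=4, 6+6=5
Distinct residues collected: {0, 1, 2, 3, 4, 5, 6}
|A + B| = 7 (out of 7 total residues).

A + B = {0, 1, 2, 3, 4, 5, 6}


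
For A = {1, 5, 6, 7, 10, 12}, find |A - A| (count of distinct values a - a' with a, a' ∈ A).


A - A = {a - a' : a, a' ∈ A}; |A| = 6.
Bounds: 2|A|-1 ≤ |A - A| ≤ |A|² - |A| + 1, i.e. 11 ≤ |A - A| ≤ 31.
Note: 0 ∈ A - A always (from a - a). The set is symmetric: if d ∈ A - A then -d ∈ A - A.
Enumerate nonzero differences d = a - a' with a > a' (then include -d):
Positive differences: {1, 2, 3, 4, 5, 6, 7, 9, 11}
Full difference set: {0} ∪ (positive diffs) ∪ (negative diffs).
|A - A| = 1 + 2·9 = 19 (matches direct enumeration: 19).

|A - A| = 19


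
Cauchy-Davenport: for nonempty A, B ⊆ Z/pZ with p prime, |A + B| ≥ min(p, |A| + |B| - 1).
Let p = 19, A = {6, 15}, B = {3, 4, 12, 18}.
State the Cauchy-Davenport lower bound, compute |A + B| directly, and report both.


Cauchy-Davenport: |A + B| ≥ min(p, |A| + |B| - 1) for A, B nonempty in Z/pZ.
|A| = 2, |B| = 4, p = 19.
CD lower bound = min(19, 2 + 4 - 1) = min(19, 5) = 5.
Compute A + B mod 19 directly:
a = 6: 6+3=9, 6+4=10, 6+12=18, 6+18=5
a = 15: 15+3=18, 15+4=0, 15+12=8, 15+18=14
A + B = {0, 5, 8, 9, 10, 14, 18}, so |A + B| = 7.
Verify: 7 ≥ 5? Yes ✓.

CD lower bound = 5, actual |A + B| = 7.


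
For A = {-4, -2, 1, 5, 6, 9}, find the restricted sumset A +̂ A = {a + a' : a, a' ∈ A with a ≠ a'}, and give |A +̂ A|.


Restricted sumset: A +̂ A = {a + a' : a ∈ A, a' ∈ A, a ≠ a'}.
Equivalently, take A + A and drop any sum 2a that is achievable ONLY as a + a for a ∈ A (i.e. sums representable only with equal summands).
Enumerate pairs (a, a') with a < a' (symmetric, so each unordered pair gives one sum; this covers all a ≠ a'):
  -4 + -2 = -6
  -4 + 1 = -3
  -4 + 5 = 1
  -4 + 6 = 2
  -4 + 9 = 5
  -2 + 1 = -1
  -2 + 5 = 3
  -2 + 6 = 4
  -2 + 9 = 7
  1 + 5 = 6
  1 + 6 = 7
  1 + 9 = 10
  5 + 6 = 11
  5 + 9 = 14
  6 + 9 = 15
Collected distinct sums: {-6, -3, -1, 1, 2, 3, 4, 5, 6, 7, 10, 11, 14, 15}
|A +̂ A| = 14
(Reference bound: |A +̂ A| ≥ 2|A| - 3 for |A| ≥ 2, with |A| = 6 giving ≥ 9.)

|A +̂ A| = 14


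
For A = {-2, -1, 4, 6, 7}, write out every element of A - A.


A - A = {a - a' : a, a' ∈ A}.
Compute a - a' for each ordered pair (a, a'):
a = -2: -2--2=0, -2--1=-1, -2-4=-6, -2-6=-8, -2-7=-9
a = -1: -1--2=1, -1--1=0, -1-4=-5, -1-6=-7, -1-7=-8
a = 4: 4--2=6, 4--1=5, 4-4=0, 4-6=-2, 4-7=-3
a = 6: 6--2=8, 6--1=7, 6-4=2, 6-6=0, 6-7=-1
a = 7: 7--2=9, 7--1=8, 7-4=3, 7-6=1, 7-7=0
Collecting distinct values (and noting 0 appears from a-a):
A - A = {-9, -8, -7, -6, -5, -3, -2, -1, 0, 1, 2, 3, 5, 6, 7, 8, 9}
|A - A| = 17

A - A = {-9, -8, -7, -6, -5, -3, -2, -1, 0, 1, 2, 3, 5, 6, 7, 8, 9}


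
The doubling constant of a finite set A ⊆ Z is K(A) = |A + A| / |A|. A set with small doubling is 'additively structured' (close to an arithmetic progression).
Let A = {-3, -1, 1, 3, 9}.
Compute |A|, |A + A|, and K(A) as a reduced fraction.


|A| = 5.
Compute A + A by enumerating all 25 pairs.
A + A = {-6, -4, -2, 0, 2, 4, 6, 8, 10, 12, 18}, so |A + A| = 11.
K = |A + A| / |A| = 11/5 (already in lowest terms) ≈ 2.2000.
Reference: AP of size 5 gives K = 9/5 ≈ 1.8000; a fully generic set of size 5 gives K ≈ 3.0000.

|A| = 5, |A + A| = 11, K = 11/5.


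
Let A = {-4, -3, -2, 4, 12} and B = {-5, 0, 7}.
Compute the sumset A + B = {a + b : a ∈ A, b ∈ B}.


A + B = {a + b : a ∈ A, b ∈ B}.
Enumerate all |A|·|B| = 5·3 = 15 pairs (a, b) and collect distinct sums.
a = -4: -4+-5=-9, -4+0=-4, -4+7=3
a = -3: -3+-5=-8, -3+0=-3, -3+7=4
a = -2: -2+-5=-7, -2+0=-2, -2+7=5
a = 4: 4+-5=-1, 4+0=4, 4+7=11
a = 12: 12+-5=7, 12+0=12, 12+7=19
Collecting distinct sums: A + B = {-9, -8, -7, -4, -3, -2, -1, 3, 4, 5, 7, 11, 12, 19}
|A + B| = 14

A + B = {-9, -8, -7, -4, -3, -2, -1, 3, 4, 5, 7, 11, 12, 19}


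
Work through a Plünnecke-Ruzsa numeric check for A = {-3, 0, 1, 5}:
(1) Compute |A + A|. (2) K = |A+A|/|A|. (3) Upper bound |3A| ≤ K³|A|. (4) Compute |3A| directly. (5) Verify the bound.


|A| = 4.
Step 1: Compute A + A by enumerating all 16 pairs.
A + A = {-6, -3, -2, 0, 1, 2, 5, 6, 10}, so |A + A| = 9.
Step 2: Doubling constant K = |A + A|/|A| = 9/4 = 9/4 ≈ 2.2500.
Step 3: Plünnecke-Ruzsa gives |3A| ≤ K³·|A| = (2.2500)³ · 4 ≈ 45.5625.
Step 4: Compute 3A = A + A + A directly by enumerating all triples (a,b,c) ∈ A³; |3A| = 16.
Step 5: Check 16 ≤ 45.5625? Yes ✓.

K = 9/4, Plünnecke-Ruzsa bound K³|A| ≈ 45.5625, |3A| = 16, inequality holds.


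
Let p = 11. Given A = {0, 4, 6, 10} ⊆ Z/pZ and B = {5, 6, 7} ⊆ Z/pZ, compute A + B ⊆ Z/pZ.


Work in Z/11Z: reduce every sum a + b modulo 11.
Enumerate all 12 pairs:
a = 0: 0+5=5, 0+6=6, 0+7=7
a = 4: 4+5=9, 4+6=10, 4+7=0
a = 6: 6+5=0, 6+6=1, 6+7=2
a = 10: 10+5=4, 10+6=5, 10+7=6
Distinct residues collected: {0, 1, 2, 4, 5, 6, 7, 9, 10}
|A + B| = 9 (out of 11 total residues).

A + B = {0, 1, 2, 4, 5, 6, 7, 9, 10}


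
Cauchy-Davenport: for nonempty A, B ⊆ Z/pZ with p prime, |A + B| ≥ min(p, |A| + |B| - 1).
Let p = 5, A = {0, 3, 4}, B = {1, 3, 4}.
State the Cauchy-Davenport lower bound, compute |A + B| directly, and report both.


Cauchy-Davenport: |A + B| ≥ min(p, |A| + |B| - 1) for A, B nonempty in Z/pZ.
|A| = 3, |B| = 3, p = 5.
CD lower bound = min(5, 3 + 3 - 1) = min(5, 5) = 5.
Compute A + B mod 5 directly:
a = 0: 0+1=1, 0+3=3, 0+4=4
a = 3: 3+1=4, 3+3=1, 3+4=2
a = 4: 4+1=0, 4+3=2, 4+4=3
A + B = {0, 1, 2, 3, 4}, so |A + B| = 5.
Verify: 5 ≥ 5? Yes ✓.

CD lower bound = 5, actual |A + B| = 5.


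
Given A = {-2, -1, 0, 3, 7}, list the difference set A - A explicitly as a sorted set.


A - A = {a - a' : a, a' ∈ A}.
Compute a - a' for each ordered pair (a, a'):
a = -2: -2--2=0, -2--1=-1, -2-0=-2, -2-3=-5, -2-7=-9
a = -1: -1--2=1, -1--1=0, -1-0=-1, -1-3=-4, -1-7=-8
a = 0: 0--2=2, 0--1=1, 0-0=0, 0-3=-3, 0-7=-7
a = 3: 3--2=5, 3--1=4, 3-0=3, 3-3=0, 3-7=-4
a = 7: 7--2=9, 7--1=8, 7-0=7, 7-3=4, 7-7=0
Collecting distinct values (and noting 0 appears from a-a):
A - A = {-9, -8, -7, -5, -4, -3, -2, -1, 0, 1, 2, 3, 4, 5, 7, 8, 9}
|A - A| = 17

A - A = {-9, -8, -7, -5, -4, -3, -2, -1, 0, 1, 2, 3, 4, 5, 7, 8, 9}


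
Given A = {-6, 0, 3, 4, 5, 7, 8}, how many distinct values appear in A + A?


A + A = {a + a' : a, a' ∈ A}; |A| = 7.
General bounds: 2|A| - 1 ≤ |A + A| ≤ |A|(|A|+1)/2, i.e. 13 ≤ |A + A| ≤ 28.
Lower bound 2|A|-1 is attained iff A is an arithmetic progression.
Enumerate sums a + a' for a ≤ a' (symmetric, so this suffices):
a = -6: -6+-6=-12, -6+0=-6, -6+3=-3, -6+4=-2, -6+5=-1, -6+7=1, -6+8=2
a = 0: 0+0=0, 0+3=3, 0+4=4, 0+5=5, 0+7=7, 0+8=8
a = 3: 3+3=6, 3+4=7, 3+5=8, 3+7=10, 3+8=11
a = 4: 4+4=8, 4+5=9, 4+7=11, 4+8=12
a = 5: 5+5=10, 5+7=12, 5+8=13
a = 7: 7+7=14, 7+8=15
a = 8: 8+8=16
Distinct sums: {-12, -6, -3, -2, -1, 0, 1, 2, 3, 4, 5, 6, 7, 8, 9, 10, 11, 12, 13, 14, 15, 16}
|A + A| = 22

|A + A| = 22


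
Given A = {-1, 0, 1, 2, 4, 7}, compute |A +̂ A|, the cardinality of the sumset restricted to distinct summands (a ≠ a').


Restricted sumset: A +̂ A = {a + a' : a ∈ A, a' ∈ A, a ≠ a'}.
Equivalently, take A + A and drop any sum 2a that is achievable ONLY as a + a for a ∈ A (i.e. sums representable only with equal summands).
Enumerate pairs (a, a') with a < a' (symmetric, so each unordered pair gives one sum; this covers all a ≠ a'):
  -1 + 0 = -1
  -1 + 1 = 0
  -1 + 2 = 1
  -1 + 4 = 3
  -1 + 7 = 6
  0 + 1 = 1
  0 + 2 = 2
  0 + 4 = 4
  0 + 7 = 7
  1 + 2 = 3
  1 + 4 = 5
  1 + 7 = 8
  2 + 4 = 6
  2 + 7 = 9
  4 + 7 = 11
Collected distinct sums: {-1, 0, 1, 2, 3, 4, 5, 6, 7, 8, 9, 11}
|A +̂ A| = 12
(Reference bound: |A +̂ A| ≥ 2|A| - 3 for |A| ≥ 2, with |A| = 6 giving ≥ 9.)

|A +̂ A| = 12


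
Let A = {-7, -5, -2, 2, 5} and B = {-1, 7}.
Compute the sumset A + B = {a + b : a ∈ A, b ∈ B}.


A + B = {a + b : a ∈ A, b ∈ B}.
Enumerate all |A|·|B| = 5·2 = 10 pairs (a, b) and collect distinct sums.
a = -7: -7+-1=-8, -7+7=0
a = -5: -5+-1=-6, -5+7=2
a = -2: -2+-1=-3, -2+7=5
a = 2: 2+-1=1, 2+7=9
a = 5: 5+-1=4, 5+7=12
Collecting distinct sums: A + B = {-8, -6, -3, 0, 1, 2, 4, 5, 9, 12}
|A + B| = 10

A + B = {-8, -6, -3, 0, 1, 2, 4, 5, 9, 12}


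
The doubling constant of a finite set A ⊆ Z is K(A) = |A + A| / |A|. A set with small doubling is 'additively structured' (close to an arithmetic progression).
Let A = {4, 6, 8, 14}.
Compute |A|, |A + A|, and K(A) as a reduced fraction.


|A| = 4.
Compute A + A by enumerating all 16 pairs.
A + A = {8, 10, 12, 14, 16, 18, 20, 22, 28}, so |A + A| = 9.
K = |A + A| / |A| = 9/4 (already in lowest terms) ≈ 2.2500.
Reference: AP of size 4 gives K = 7/4 ≈ 1.7500; a fully generic set of size 4 gives K ≈ 2.5000.

|A| = 4, |A + A| = 9, K = 9/4.


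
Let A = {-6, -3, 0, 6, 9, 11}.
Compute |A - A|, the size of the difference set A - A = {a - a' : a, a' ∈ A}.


A - A = {a - a' : a, a' ∈ A}; |A| = 6.
Bounds: 2|A|-1 ≤ |A - A| ≤ |A|² - |A| + 1, i.e. 11 ≤ |A - A| ≤ 31.
Note: 0 ∈ A - A always (from a - a). The set is symmetric: if d ∈ A - A then -d ∈ A - A.
Enumerate nonzero differences d = a - a' with a > a' (then include -d):
Positive differences: {2, 3, 5, 6, 9, 11, 12, 14, 15, 17}
Full difference set: {0} ∪ (positive diffs) ∪ (negative diffs).
|A - A| = 1 + 2·10 = 21 (matches direct enumeration: 21).

|A - A| = 21


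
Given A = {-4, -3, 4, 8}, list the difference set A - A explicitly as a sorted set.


A - A = {a - a' : a, a' ∈ A}.
Compute a - a' for each ordered pair (a, a'):
a = -4: -4--4=0, -4--3=-1, -4-4=-8, -4-8=-12
a = -3: -3--4=1, -3--3=0, -3-4=-7, -3-8=-11
a = 4: 4--4=8, 4--3=7, 4-4=0, 4-8=-4
a = 8: 8--4=12, 8--3=11, 8-4=4, 8-8=0
Collecting distinct values (and noting 0 appears from a-a):
A - A = {-12, -11, -8, -7, -4, -1, 0, 1, 4, 7, 8, 11, 12}
|A - A| = 13

A - A = {-12, -11, -8, -7, -4, -1, 0, 1, 4, 7, 8, 11, 12}


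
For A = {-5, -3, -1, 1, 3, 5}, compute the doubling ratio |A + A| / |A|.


|A| = 6.
Compute A + A by enumerating all 36 pairs.
A + A = {-10, -8, -6, -4, -2, 0, 2, 4, 6, 8, 10}, so |A + A| = 11.
K = |A + A| / |A| = 11/6 (already in lowest terms) ≈ 1.8333.
Reference: AP of size 6 gives K = 11/6 ≈ 1.8333; a fully generic set of size 6 gives K ≈ 3.5000.

|A| = 6, |A + A| = 11, K = 11/6.


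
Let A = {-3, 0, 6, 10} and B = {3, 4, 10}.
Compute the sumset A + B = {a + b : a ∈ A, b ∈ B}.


A + B = {a + b : a ∈ A, b ∈ B}.
Enumerate all |A|·|B| = 4·3 = 12 pairs (a, b) and collect distinct sums.
a = -3: -3+3=0, -3+4=1, -3+10=7
a = 0: 0+3=3, 0+4=4, 0+10=10
a = 6: 6+3=9, 6+4=10, 6+10=16
a = 10: 10+3=13, 10+4=14, 10+10=20
Collecting distinct sums: A + B = {0, 1, 3, 4, 7, 9, 10, 13, 14, 16, 20}
|A + B| = 11

A + B = {0, 1, 3, 4, 7, 9, 10, 13, 14, 16, 20}


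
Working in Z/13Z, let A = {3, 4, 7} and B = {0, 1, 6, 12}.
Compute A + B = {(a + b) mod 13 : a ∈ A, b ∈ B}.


Work in Z/13Z: reduce every sum a + b modulo 13.
Enumerate all 12 pairs:
a = 3: 3+0=3, 3+1=4, 3+6=9, 3+12=2
a = 4: 4+0=4, 4+1=5, 4+6=10, 4+12=3
a = 7: 7+0=7, 7+1=8, 7+6=0, 7+12=6
Distinct residues collected: {0, 2, 3, 4, 5, 6, 7, 8, 9, 10}
|A + B| = 10 (out of 13 total residues).

A + B = {0, 2, 3, 4, 5, 6, 7, 8, 9, 10}


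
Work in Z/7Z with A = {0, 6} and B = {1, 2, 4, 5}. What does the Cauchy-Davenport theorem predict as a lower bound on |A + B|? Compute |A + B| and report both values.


Cauchy-Davenport: |A + B| ≥ min(p, |A| + |B| - 1) for A, B nonempty in Z/pZ.
|A| = 2, |B| = 4, p = 7.
CD lower bound = min(7, 2 + 4 - 1) = min(7, 5) = 5.
Compute A + B mod 7 directly:
a = 0: 0+1=1, 0+2=2, 0+4=4, 0+5=5
a = 6: 6+1=0, 6+2=1, 6+4=3, 6+5=4
A + B = {0, 1, 2, 3, 4, 5}, so |A + B| = 6.
Verify: 6 ≥ 5? Yes ✓.

CD lower bound = 5, actual |A + B| = 6.


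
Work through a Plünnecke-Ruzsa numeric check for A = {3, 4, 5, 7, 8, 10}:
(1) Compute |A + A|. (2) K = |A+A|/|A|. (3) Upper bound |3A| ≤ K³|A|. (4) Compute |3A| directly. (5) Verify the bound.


|A| = 6.
Step 1: Compute A + A by enumerating all 36 pairs.
A + A = {6, 7, 8, 9, 10, 11, 12, 13, 14, 15, 16, 17, 18, 20}, so |A + A| = 14.
Step 2: Doubling constant K = |A + A|/|A| = 14/6 = 14/6 ≈ 2.3333.
Step 3: Plünnecke-Ruzsa gives |3A| ≤ K³·|A| = (2.3333)³ · 6 ≈ 76.2222.
Step 4: Compute 3A = A + A + A directly by enumerating all triples (a,b,c) ∈ A³; |3A| = 21.
Step 5: Check 21 ≤ 76.2222? Yes ✓.

K = 14/6, Plünnecke-Ruzsa bound K³|A| ≈ 76.2222, |3A| = 21, inequality holds.


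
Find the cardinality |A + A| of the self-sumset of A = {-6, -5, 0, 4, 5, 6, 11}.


A + A = {a + a' : a, a' ∈ A}; |A| = 7.
General bounds: 2|A| - 1 ≤ |A + A| ≤ |A|(|A|+1)/2, i.e. 13 ≤ |A + A| ≤ 28.
Lower bound 2|A|-1 is attained iff A is an arithmetic progression.
Enumerate sums a + a' for a ≤ a' (symmetric, so this suffices):
a = -6: -6+-6=-12, -6+-5=-11, -6+0=-6, -6+4=-2, -6+5=-1, -6+6=0, -6+11=5
a = -5: -5+-5=-10, -5+0=-5, -5+4=-1, -5+5=0, -5+6=1, -5+11=6
a = 0: 0+0=0, 0+4=4, 0+5=5, 0+6=6, 0+11=11
a = 4: 4+4=8, 4+5=9, 4+6=10, 4+11=15
a = 5: 5+5=10, 5+6=11, 5+11=16
a = 6: 6+6=12, 6+11=17
a = 11: 11+11=22
Distinct sums: {-12, -11, -10, -6, -5, -2, -1, 0, 1, 4, 5, 6, 8, 9, 10, 11, 12, 15, 16, 17, 22}
|A + A| = 21

|A + A| = 21


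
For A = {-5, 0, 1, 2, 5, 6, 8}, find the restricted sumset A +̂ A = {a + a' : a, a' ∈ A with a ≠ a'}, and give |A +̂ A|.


Restricted sumset: A +̂ A = {a + a' : a ∈ A, a' ∈ A, a ≠ a'}.
Equivalently, take A + A and drop any sum 2a that is achievable ONLY as a + a for a ∈ A (i.e. sums representable only with equal summands).
Enumerate pairs (a, a') with a < a' (symmetric, so each unordered pair gives one sum; this covers all a ≠ a'):
  -5 + 0 = -5
  -5 + 1 = -4
  -5 + 2 = -3
  -5 + 5 = 0
  -5 + 6 = 1
  -5 + 8 = 3
  0 + 1 = 1
  0 + 2 = 2
  0 + 5 = 5
  0 + 6 = 6
  0 + 8 = 8
  1 + 2 = 3
  1 + 5 = 6
  1 + 6 = 7
  1 + 8 = 9
  2 + 5 = 7
  2 + 6 = 8
  2 + 8 = 10
  5 + 6 = 11
  5 + 8 = 13
  6 + 8 = 14
Collected distinct sums: {-5, -4, -3, 0, 1, 2, 3, 5, 6, 7, 8, 9, 10, 11, 13, 14}
|A +̂ A| = 16
(Reference bound: |A +̂ A| ≥ 2|A| - 3 for |A| ≥ 2, with |A| = 7 giving ≥ 11.)

|A +̂ A| = 16


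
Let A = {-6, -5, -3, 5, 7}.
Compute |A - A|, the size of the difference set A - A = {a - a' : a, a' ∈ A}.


A - A = {a - a' : a, a' ∈ A}; |A| = 5.
Bounds: 2|A|-1 ≤ |A - A| ≤ |A|² - |A| + 1, i.e. 9 ≤ |A - A| ≤ 21.
Note: 0 ∈ A - A always (from a - a). The set is symmetric: if d ∈ A - A then -d ∈ A - A.
Enumerate nonzero differences d = a - a' with a > a' (then include -d):
Positive differences: {1, 2, 3, 8, 10, 11, 12, 13}
Full difference set: {0} ∪ (positive diffs) ∪ (negative diffs).
|A - A| = 1 + 2·8 = 17 (matches direct enumeration: 17).

|A - A| = 17


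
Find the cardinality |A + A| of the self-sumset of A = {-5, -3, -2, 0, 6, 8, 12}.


A + A = {a + a' : a, a' ∈ A}; |A| = 7.
General bounds: 2|A| - 1 ≤ |A + A| ≤ |A|(|A|+1)/2, i.e. 13 ≤ |A + A| ≤ 28.
Lower bound 2|A|-1 is attained iff A is an arithmetic progression.
Enumerate sums a + a' for a ≤ a' (symmetric, so this suffices):
a = -5: -5+-5=-10, -5+-3=-8, -5+-2=-7, -5+0=-5, -5+6=1, -5+8=3, -5+12=7
a = -3: -3+-3=-6, -3+-2=-5, -3+0=-3, -3+6=3, -3+8=5, -3+12=9
a = -2: -2+-2=-4, -2+0=-2, -2+6=4, -2+8=6, -2+12=10
a = 0: 0+0=0, 0+6=6, 0+8=8, 0+12=12
a = 6: 6+6=12, 6+8=14, 6+12=18
a = 8: 8+8=16, 8+12=20
a = 12: 12+12=24
Distinct sums: {-10, -8, -7, -6, -5, -4, -3, -2, 0, 1, 3, 4, 5, 6, 7, 8, 9, 10, 12, 14, 16, 18, 20, 24}
|A + A| = 24

|A + A| = 24


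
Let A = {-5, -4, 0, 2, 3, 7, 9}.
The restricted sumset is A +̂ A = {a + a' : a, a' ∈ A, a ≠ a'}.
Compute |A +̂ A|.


Restricted sumset: A +̂ A = {a + a' : a ∈ A, a' ∈ A, a ≠ a'}.
Equivalently, take A + A and drop any sum 2a that is achievable ONLY as a + a for a ∈ A (i.e. sums representable only with equal summands).
Enumerate pairs (a, a') with a < a' (symmetric, so each unordered pair gives one sum; this covers all a ≠ a'):
  -5 + -4 = -9
  -5 + 0 = -5
  -5 + 2 = -3
  -5 + 3 = -2
  -5 + 7 = 2
  -5 + 9 = 4
  -4 + 0 = -4
  -4 + 2 = -2
  -4 + 3 = -1
  -4 + 7 = 3
  -4 + 9 = 5
  0 + 2 = 2
  0 + 3 = 3
  0 + 7 = 7
  0 + 9 = 9
  2 + 3 = 5
  2 + 7 = 9
  2 + 9 = 11
  3 + 7 = 10
  3 + 9 = 12
  7 + 9 = 16
Collected distinct sums: {-9, -5, -4, -3, -2, -1, 2, 3, 4, 5, 7, 9, 10, 11, 12, 16}
|A +̂ A| = 16
(Reference bound: |A +̂ A| ≥ 2|A| - 3 for |A| ≥ 2, with |A| = 7 giving ≥ 11.)

|A +̂ A| = 16


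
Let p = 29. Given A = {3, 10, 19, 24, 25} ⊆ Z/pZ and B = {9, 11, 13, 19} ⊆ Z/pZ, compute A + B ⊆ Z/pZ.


Work in Z/29Z: reduce every sum a + b modulo 29.
Enumerate all 20 pairs:
a = 3: 3+9=12, 3+11=14, 3+13=16, 3+19=22
a = 10: 10+9=19, 10+11=21, 10+13=23, 10+19=0
a = 19: 19+9=28, 19+11=1, 19+13=3, 19+19=9
a = 24: 24+9=4, 24+11=6, 24+13=8, 24+19=14
a = 25: 25+9=5, 25+11=7, 25+13=9, 25+19=15
Distinct residues collected: {0, 1, 3, 4, 5, 6, 7, 8, 9, 12, 14, 15, 16, 19, 21, 22, 23, 28}
|A + B| = 18 (out of 29 total residues).

A + B = {0, 1, 3, 4, 5, 6, 7, 8, 9, 12, 14, 15, 16, 19, 21, 22, 23, 28}


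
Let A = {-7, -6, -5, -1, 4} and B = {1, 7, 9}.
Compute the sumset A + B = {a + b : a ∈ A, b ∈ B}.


A + B = {a + b : a ∈ A, b ∈ B}.
Enumerate all |A|·|B| = 5·3 = 15 pairs (a, b) and collect distinct sums.
a = -7: -7+1=-6, -7+7=0, -7+9=2
a = -6: -6+1=-5, -6+7=1, -6+9=3
a = -5: -5+1=-4, -5+7=2, -5+9=4
a = -1: -1+1=0, -1+7=6, -1+9=8
a = 4: 4+1=5, 4+7=11, 4+9=13
Collecting distinct sums: A + B = {-6, -5, -4, 0, 1, 2, 3, 4, 5, 6, 8, 11, 13}
|A + B| = 13

A + B = {-6, -5, -4, 0, 1, 2, 3, 4, 5, 6, 8, 11, 13}


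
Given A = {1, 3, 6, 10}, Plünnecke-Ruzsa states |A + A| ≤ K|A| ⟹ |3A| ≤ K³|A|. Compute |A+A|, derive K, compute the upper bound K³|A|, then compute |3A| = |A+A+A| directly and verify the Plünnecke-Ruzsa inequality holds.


|A| = 4.
Step 1: Compute A + A by enumerating all 16 pairs.
A + A = {2, 4, 6, 7, 9, 11, 12, 13, 16, 20}, so |A + A| = 10.
Step 2: Doubling constant K = |A + A|/|A| = 10/4 = 10/4 ≈ 2.5000.
Step 3: Plünnecke-Ruzsa gives |3A| ≤ K³·|A| = (2.5000)³ · 4 ≈ 62.5000.
Step 4: Compute 3A = A + A + A directly by enumerating all triples (a,b,c) ∈ A³; |3A| = 19.
Step 5: Check 19 ≤ 62.5000? Yes ✓.

K = 10/4, Plünnecke-Ruzsa bound K³|A| ≈ 62.5000, |3A| = 19, inequality holds.


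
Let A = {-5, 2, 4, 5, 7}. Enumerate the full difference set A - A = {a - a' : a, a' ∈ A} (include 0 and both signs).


A - A = {a - a' : a, a' ∈ A}.
Compute a - a' for each ordered pair (a, a'):
a = -5: -5--5=0, -5-2=-7, -5-4=-9, -5-5=-10, -5-7=-12
a = 2: 2--5=7, 2-2=0, 2-4=-2, 2-5=-3, 2-7=-5
a = 4: 4--5=9, 4-2=2, 4-4=0, 4-5=-1, 4-7=-3
a = 5: 5--5=10, 5-2=3, 5-4=1, 5-5=0, 5-7=-2
a = 7: 7--5=12, 7-2=5, 7-4=3, 7-5=2, 7-7=0
Collecting distinct values (and noting 0 appears from a-a):
A - A = {-12, -10, -9, -7, -5, -3, -2, -1, 0, 1, 2, 3, 5, 7, 9, 10, 12}
|A - A| = 17

A - A = {-12, -10, -9, -7, -5, -3, -2, -1, 0, 1, 2, 3, 5, 7, 9, 10, 12}


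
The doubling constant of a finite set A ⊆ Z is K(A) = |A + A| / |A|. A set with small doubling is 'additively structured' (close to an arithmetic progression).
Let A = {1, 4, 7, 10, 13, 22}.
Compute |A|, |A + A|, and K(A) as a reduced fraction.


|A| = 6.
Compute A + A by enumerating all 36 pairs.
A + A = {2, 5, 8, 11, 14, 17, 20, 23, 26, 29, 32, 35, 44}, so |A + A| = 13.
K = |A + A| / |A| = 13/6 (already in lowest terms) ≈ 2.1667.
Reference: AP of size 6 gives K = 11/6 ≈ 1.8333; a fully generic set of size 6 gives K ≈ 3.5000.

|A| = 6, |A + A| = 13, K = 13/6.


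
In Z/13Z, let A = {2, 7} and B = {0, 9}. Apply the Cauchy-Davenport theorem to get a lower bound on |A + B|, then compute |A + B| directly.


Cauchy-Davenport: |A + B| ≥ min(p, |A| + |B| - 1) for A, B nonempty in Z/pZ.
|A| = 2, |B| = 2, p = 13.
CD lower bound = min(13, 2 + 2 - 1) = min(13, 3) = 3.
Compute A + B mod 13 directly:
a = 2: 2+0=2, 2+9=11
a = 7: 7+0=7, 7+9=3
A + B = {2, 3, 7, 11}, so |A + B| = 4.
Verify: 4 ≥ 3? Yes ✓.

CD lower bound = 3, actual |A + B| = 4.


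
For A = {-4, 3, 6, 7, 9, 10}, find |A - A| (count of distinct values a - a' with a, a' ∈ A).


A - A = {a - a' : a, a' ∈ A}; |A| = 6.
Bounds: 2|A|-1 ≤ |A - A| ≤ |A|² - |A| + 1, i.e. 11 ≤ |A - A| ≤ 31.
Note: 0 ∈ A - A always (from a - a). The set is symmetric: if d ∈ A - A then -d ∈ A - A.
Enumerate nonzero differences d = a - a' with a > a' (then include -d):
Positive differences: {1, 2, 3, 4, 6, 7, 10, 11, 13, 14}
Full difference set: {0} ∪ (positive diffs) ∪ (negative diffs).
|A - A| = 1 + 2·10 = 21 (matches direct enumeration: 21).

|A - A| = 21


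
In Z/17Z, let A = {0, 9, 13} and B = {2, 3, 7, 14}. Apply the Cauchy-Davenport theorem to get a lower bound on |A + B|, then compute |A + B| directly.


Cauchy-Davenport: |A + B| ≥ min(p, |A| + |B| - 1) for A, B nonempty in Z/pZ.
|A| = 3, |B| = 4, p = 17.
CD lower bound = min(17, 3 + 4 - 1) = min(17, 6) = 6.
Compute A + B mod 17 directly:
a = 0: 0+2=2, 0+3=3, 0+7=7, 0+14=14
a = 9: 9+2=11, 9+3=12, 9+7=16, 9+14=6
a = 13: 13+2=15, 13+3=16, 13+7=3, 13+14=10
A + B = {2, 3, 6, 7, 10, 11, 12, 14, 15, 16}, so |A + B| = 10.
Verify: 10 ≥ 6? Yes ✓.

CD lower bound = 6, actual |A + B| = 10.


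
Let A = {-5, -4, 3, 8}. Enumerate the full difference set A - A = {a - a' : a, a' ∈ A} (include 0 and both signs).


A - A = {a - a' : a, a' ∈ A}.
Compute a - a' for each ordered pair (a, a'):
a = -5: -5--5=0, -5--4=-1, -5-3=-8, -5-8=-13
a = -4: -4--5=1, -4--4=0, -4-3=-7, -4-8=-12
a = 3: 3--5=8, 3--4=7, 3-3=0, 3-8=-5
a = 8: 8--5=13, 8--4=12, 8-3=5, 8-8=0
Collecting distinct values (and noting 0 appears from a-a):
A - A = {-13, -12, -8, -7, -5, -1, 0, 1, 5, 7, 8, 12, 13}
|A - A| = 13

A - A = {-13, -12, -8, -7, -5, -1, 0, 1, 5, 7, 8, 12, 13}


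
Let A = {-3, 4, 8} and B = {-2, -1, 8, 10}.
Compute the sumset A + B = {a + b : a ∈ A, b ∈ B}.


A + B = {a + b : a ∈ A, b ∈ B}.
Enumerate all |A|·|B| = 3·4 = 12 pairs (a, b) and collect distinct sums.
a = -3: -3+-2=-5, -3+-1=-4, -3+8=5, -3+10=7
a = 4: 4+-2=2, 4+-1=3, 4+8=12, 4+10=14
a = 8: 8+-2=6, 8+-1=7, 8+8=16, 8+10=18
Collecting distinct sums: A + B = {-5, -4, 2, 3, 5, 6, 7, 12, 14, 16, 18}
|A + B| = 11

A + B = {-5, -4, 2, 3, 5, 6, 7, 12, 14, 16, 18}


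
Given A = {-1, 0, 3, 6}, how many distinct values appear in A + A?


A + A = {a + a' : a, a' ∈ A}; |A| = 4.
General bounds: 2|A| - 1 ≤ |A + A| ≤ |A|(|A|+1)/2, i.e. 7 ≤ |A + A| ≤ 10.
Lower bound 2|A|-1 is attained iff A is an arithmetic progression.
Enumerate sums a + a' for a ≤ a' (symmetric, so this suffices):
a = -1: -1+-1=-2, -1+0=-1, -1+3=2, -1+6=5
a = 0: 0+0=0, 0+3=3, 0+6=6
a = 3: 3+3=6, 3+6=9
a = 6: 6+6=12
Distinct sums: {-2, -1, 0, 2, 3, 5, 6, 9, 12}
|A + A| = 9

|A + A| = 9


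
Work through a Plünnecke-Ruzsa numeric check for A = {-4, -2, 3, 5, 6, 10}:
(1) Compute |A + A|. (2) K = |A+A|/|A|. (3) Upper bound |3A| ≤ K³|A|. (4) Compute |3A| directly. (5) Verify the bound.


|A| = 6.
Step 1: Compute A + A by enumerating all 36 pairs.
A + A = {-8, -6, -4, -1, 1, 2, 3, 4, 6, 8, 9, 10, 11, 12, 13, 15, 16, 20}, so |A + A| = 18.
Step 2: Doubling constant K = |A + A|/|A| = 18/6 = 18/6 ≈ 3.0000.
Step 3: Plünnecke-Ruzsa gives |3A| ≤ K³·|A| = (3.0000)³ · 6 ≈ 162.0000.
Step 4: Compute 3A = A + A + A directly by enumerating all triples (a,b,c) ∈ A³; |3A| = 34.
Step 5: Check 34 ≤ 162.0000? Yes ✓.

K = 18/6, Plünnecke-Ruzsa bound K³|A| ≈ 162.0000, |3A| = 34, inequality holds.


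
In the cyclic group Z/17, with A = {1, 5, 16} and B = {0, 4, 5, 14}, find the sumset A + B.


Work in Z/17Z: reduce every sum a + b modulo 17.
Enumerate all 12 pairs:
a = 1: 1+0=1, 1+4=5, 1+5=6, 1+14=15
a = 5: 5+0=5, 5+4=9, 5+5=10, 5+14=2
a = 16: 16+0=16, 16+4=3, 16+5=4, 16+14=13
Distinct residues collected: {1, 2, 3, 4, 5, 6, 9, 10, 13, 15, 16}
|A + B| = 11 (out of 17 total residues).

A + B = {1, 2, 3, 4, 5, 6, 9, 10, 13, 15, 16}


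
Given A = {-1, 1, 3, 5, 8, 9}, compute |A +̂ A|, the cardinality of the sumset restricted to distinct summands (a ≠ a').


Restricted sumset: A +̂ A = {a + a' : a ∈ A, a' ∈ A, a ≠ a'}.
Equivalently, take A + A and drop any sum 2a that is achievable ONLY as a + a for a ∈ A (i.e. sums representable only with equal summands).
Enumerate pairs (a, a') with a < a' (symmetric, so each unordered pair gives one sum; this covers all a ≠ a'):
  -1 + 1 = 0
  -1 + 3 = 2
  -1 + 5 = 4
  -1 + 8 = 7
  -1 + 9 = 8
  1 + 3 = 4
  1 + 5 = 6
  1 + 8 = 9
  1 + 9 = 10
  3 + 5 = 8
  3 + 8 = 11
  3 + 9 = 12
  5 + 8 = 13
  5 + 9 = 14
  8 + 9 = 17
Collected distinct sums: {0, 2, 4, 6, 7, 8, 9, 10, 11, 12, 13, 14, 17}
|A +̂ A| = 13
(Reference bound: |A +̂ A| ≥ 2|A| - 3 for |A| ≥ 2, with |A| = 6 giving ≥ 9.)

|A +̂ A| = 13


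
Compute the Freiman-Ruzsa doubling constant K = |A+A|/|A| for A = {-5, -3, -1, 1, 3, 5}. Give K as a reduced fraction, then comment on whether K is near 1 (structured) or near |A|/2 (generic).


|A| = 6.
Compute A + A by enumerating all 36 pairs.
A + A = {-10, -8, -6, -4, -2, 0, 2, 4, 6, 8, 10}, so |A + A| = 11.
K = |A + A| / |A| = 11/6 (already in lowest terms) ≈ 1.8333.
Reference: AP of size 6 gives K = 11/6 ≈ 1.8333; a fully generic set of size 6 gives K ≈ 3.5000.

|A| = 6, |A + A| = 11, K = 11/6.


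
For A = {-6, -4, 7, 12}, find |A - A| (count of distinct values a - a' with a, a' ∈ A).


A - A = {a - a' : a, a' ∈ A}; |A| = 4.
Bounds: 2|A|-1 ≤ |A - A| ≤ |A|² - |A| + 1, i.e. 7 ≤ |A - A| ≤ 13.
Note: 0 ∈ A - A always (from a - a). The set is symmetric: if d ∈ A - A then -d ∈ A - A.
Enumerate nonzero differences d = a - a' with a > a' (then include -d):
Positive differences: {2, 5, 11, 13, 16, 18}
Full difference set: {0} ∪ (positive diffs) ∪ (negative diffs).
|A - A| = 1 + 2·6 = 13 (matches direct enumeration: 13).

|A - A| = 13


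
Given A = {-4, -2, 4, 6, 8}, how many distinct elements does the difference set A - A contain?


A - A = {a - a' : a, a' ∈ A}; |A| = 5.
Bounds: 2|A|-1 ≤ |A - A| ≤ |A|² - |A| + 1, i.e. 9 ≤ |A - A| ≤ 21.
Note: 0 ∈ A - A always (from a - a). The set is symmetric: if d ∈ A - A then -d ∈ A - A.
Enumerate nonzero differences d = a - a' with a > a' (then include -d):
Positive differences: {2, 4, 6, 8, 10, 12}
Full difference set: {0} ∪ (positive diffs) ∪ (negative diffs).
|A - A| = 1 + 2·6 = 13 (matches direct enumeration: 13).

|A - A| = 13


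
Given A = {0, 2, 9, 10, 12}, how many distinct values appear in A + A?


A + A = {a + a' : a, a' ∈ A}; |A| = 5.
General bounds: 2|A| - 1 ≤ |A + A| ≤ |A|(|A|+1)/2, i.e. 9 ≤ |A + A| ≤ 15.
Lower bound 2|A|-1 is attained iff A is an arithmetic progression.
Enumerate sums a + a' for a ≤ a' (symmetric, so this suffices):
a = 0: 0+0=0, 0+2=2, 0+9=9, 0+10=10, 0+12=12
a = 2: 2+2=4, 2+9=11, 2+10=12, 2+12=14
a = 9: 9+9=18, 9+10=19, 9+12=21
a = 10: 10+10=20, 10+12=22
a = 12: 12+12=24
Distinct sums: {0, 2, 4, 9, 10, 11, 12, 14, 18, 19, 20, 21, 22, 24}
|A + A| = 14

|A + A| = 14


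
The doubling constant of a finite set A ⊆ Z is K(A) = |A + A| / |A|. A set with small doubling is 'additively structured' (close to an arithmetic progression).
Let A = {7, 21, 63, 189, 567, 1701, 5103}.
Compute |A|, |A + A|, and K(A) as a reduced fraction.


|A| = 7.
Compute A + A by enumerating all 49 pairs.
A + A = {14, 28, 42, 70, 84, 126, 196, 210, 252, 378, 574, 588, 630, 756, 1134, 1708, 1722, 1764, 1890, 2268, 3402, 5110, 5124, 5166, 5292, 5670, 6804, 10206}, so |A + A| = 28.
K = |A + A| / |A| = 28/7 = 4/1 ≈ 4.0000.
Reference: AP of size 7 gives K = 13/7 ≈ 1.8571; a fully generic set of size 7 gives K ≈ 4.0000.

|A| = 7, |A + A| = 28, K = 28/7 = 4/1.


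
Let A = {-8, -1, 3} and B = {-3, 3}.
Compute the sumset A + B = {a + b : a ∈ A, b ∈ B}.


A + B = {a + b : a ∈ A, b ∈ B}.
Enumerate all |A|·|B| = 3·2 = 6 pairs (a, b) and collect distinct sums.
a = -8: -8+-3=-11, -8+3=-5
a = -1: -1+-3=-4, -1+3=2
a = 3: 3+-3=0, 3+3=6
Collecting distinct sums: A + B = {-11, -5, -4, 0, 2, 6}
|A + B| = 6

A + B = {-11, -5, -4, 0, 2, 6}


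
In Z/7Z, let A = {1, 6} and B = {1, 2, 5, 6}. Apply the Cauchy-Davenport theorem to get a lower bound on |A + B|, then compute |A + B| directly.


Cauchy-Davenport: |A + B| ≥ min(p, |A| + |B| - 1) for A, B nonempty in Z/pZ.
|A| = 2, |B| = 4, p = 7.
CD lower bound = min(7, 2 + 4 - 1) = min(7, 5) = 5.
Compute A + B mod 7 directly:
a = 1: 1+1=2, 1+2=3, 1+5=6, 1+6=0
a = 6: 6+1=0, 6+2=1, 6+5=4, 6+6=5
A + B = {0, 1, 2, 3, 4, 5, 6}, so |A + B| = 7.
Verify: 7 ≥ 5? Yes ✓.

CD lower bound = 5, actual |A + B| = 7.


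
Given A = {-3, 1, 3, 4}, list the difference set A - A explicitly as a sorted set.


A - A = {a - a' : a, a' ∈ A}.
Compute a - a' for each ordered pair (a, a'):
a = -3: -3--3=0, -3-1=-4, -3-3=-6, -3-4=-7
a = 1: 1--3=4, 1-1=0, 1-3=-2, 1-4=-3
a = 3: 3--3=6, 3-1=2, 3-3=0, 3-4=-1
a = 4: 4--3=7, 4-1=3, 4-3=1, 4-4=0
Collecting distinct values (and noting 0 appears from a-a):
A - A = {-7, -6, -4, -3, -2, -1, 0, 1, 2, 3, 4, 6, 7}
|A - A| = 13

A - A = {-7, -6, -4, -3, -2, -1, 0, 1, 2, 3, 4, 6, 7}


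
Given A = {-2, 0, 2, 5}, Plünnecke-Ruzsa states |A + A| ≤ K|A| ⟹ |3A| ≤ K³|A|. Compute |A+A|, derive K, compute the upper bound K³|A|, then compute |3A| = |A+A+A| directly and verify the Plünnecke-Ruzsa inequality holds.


|A| = 4.
Step 1: Compute A + A by enumerating all 16 pairs.
A + A = {-4, -2, 0, 2, 3, 4, 5, 7, 10}, so |A + A| = 9.
Step 2: Doubling constant K = |A + A|/|A| = 9/4 = 9/4 ≈ 2.2500.
Step 3: Plünnecke-Ruzsa gives |3A| ≤ K³·|A| = (2.2500)³ · 4 ≈ 45.5625.
Step 4: Compute 3A = A + A + A directly by enumerating all triples (a,b,c) ∈ A³; |3A| = 16.
Step 5: Check 16 ≤ 45.5625? Yes ✓.

K = 9/4, Plünnecke-Ruzsa bound K³|A| ≈ 45.5625, |3A| = 16, inequality holds.


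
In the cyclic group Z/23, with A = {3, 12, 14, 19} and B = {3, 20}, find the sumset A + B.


Work in Z/23Z: reduce every sum a + b modulo 23.
Enumerate all 8 pairs:
a = 3: 3+3=6, 3+20=0
a = 12: 12+3=15, 12+20=9
a = 14: 14+3=17, 14+20=11
a = 19: 19+3=22, 19+20=16
Distinct residues collected: {0, 6, 9, 11, 15, 16, 17, 22}
|A + B| = 8 (out of 23 total residues).

A + B = {0, 6, 9, 11, 15, 16, 17, 22}


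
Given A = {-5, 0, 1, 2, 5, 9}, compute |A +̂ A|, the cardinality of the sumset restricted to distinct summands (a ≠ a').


Restricted sumset: A +̂ A = {a + a' : a ∈ A, a' ∈ A, a ≠ a'}.
Equivalently, take A + A and drop any sum 2a that is achievable ONLY as a + a for a ∈ A (i.e. sums representable only with equal summands).
Enumerate pairs (a, a') with a < a' (symmetric, so each unordered pair gives one sum; this covers all a ≠ a'):
  -5 + 0 = -5
  -5 + 1 = -4
  -5 + 2 = -3
  -5 + 5 = 0
  -5 + 9 = 4
  0 + 1 = 1
  0 + 2 = 2
  0 + 5 = 5
  0 + 9 = 9
  1 + 2 = 3
  1 + 5 = 6
  1 + 9 = 10
  2 + 5 = 7
  2 + 9 = 11
  5 + 9 = 14
Collected distinct sums: {-5, -4, -3, 0, 1, 2, 3, 4, 5, 6, 7, 9, 10, 11, 14}
|A +̂ A| = 15
(Reference bound: |A +̂ A| ≥ 2|A| - 3 for |A| ≥ 2, with |A| = 6 giving ≥ 9.)

|A +̂ A| = 15
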